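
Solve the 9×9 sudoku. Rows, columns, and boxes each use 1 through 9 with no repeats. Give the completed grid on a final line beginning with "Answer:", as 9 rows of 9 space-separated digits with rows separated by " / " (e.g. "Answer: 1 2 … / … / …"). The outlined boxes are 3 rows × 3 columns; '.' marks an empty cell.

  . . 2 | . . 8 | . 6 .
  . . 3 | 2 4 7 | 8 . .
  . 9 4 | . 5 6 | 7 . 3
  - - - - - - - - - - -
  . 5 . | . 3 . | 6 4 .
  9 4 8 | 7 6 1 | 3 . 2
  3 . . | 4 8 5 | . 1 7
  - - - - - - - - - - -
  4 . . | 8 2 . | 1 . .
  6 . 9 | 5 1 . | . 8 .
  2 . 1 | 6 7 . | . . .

Step 1. [r8c9∈{4}] only 4 remains possible at r8c9. So r8c9=4.
Step 2. [r7c8∈{3,5,7,9}] r7c8 is the only open cell in col 8 admitting 7. So r7c8=7.
Step 3. [r9c8∈{3,5,9}] r9c8 is the only open cell in col 8 admitting 3, so r9c8=3.
Step 4. [r4c1∈{1,7}] r4c1 is the only open cell in row 4 admitting 1. So r4c1=1.
Step 5. [r2c8∈{5,9}] in col 8, 9 fits only at r2c8. So r2c8=9.
Step 6. [r4c4∈{9}] nothing but 9 survives at r4c4. So r4c4=9.
Step 7. [r8c6∈{3}] r8c6 has the single candidate 3. So r8c6=3.
Step 8. [r1c1∈{5,7}] r1c1 is the only open cell in col 1 admitting 7 ⇒ r1c1=7.
Step 9. [r1c2∈{1}] r1c2's peers cover all but 1 ⇒ r1c2=1.
Step 10. [r1c9∈{5}] only 5 remains possible at r1c9 ⇒ r1c9=5.
Step 11. [r9c9∈{9}] r9c9 has the single candidate 9 ⇒ r9c9=9.
Step 12. [r2c2∈{6}] only 6 remains possible at r2c2, so r2c2=6.
Step 13. [r8c7∈{2}] only 2 remains possible at r8c7. So r8c7=2.
Step 14. [r9c2∈{8}] nothing but 8 survives at r9c2, so r9c2=8.
Step 15. [r6c2∈{2}] nothing but 2 survives at r6c2 ⇒ r6c2=2.
Step 16. [r7c2∈{3}] r7c2 is down to just 3 ⇒ r7c2=3.
Step 17. [r4c6∈{2}] r4c6 is down to just 2. So r4c6=2.
Step 18. [r1c5∈{9}] r1c5's peers cover all but 9 ⇒ r1c5=9.
Step 19. [r6c7∈{9}] r6c7's peers cover all but 9 ⇒ r6c7=9.
Step 20. [r2c1∈{5}] r2c1 has the single candidate 5 ⇒ r2c1=5.
Step 21. [r7c9∈{6}] r7c9 is down to just 6, so r7c9=6.
Step 22. [r4c3∈{7}] r4c3 is down to just 7 ⇒ r4c3=7.
Step 23. [r7c6∈{9}] r7c6's peers cover all but 9 ⇒ r7c6=9.
Step 24. [r7c3∈{5}] only 5 remains possible at r7c3, so r7c3=5.
Step 25. [r6c3∈{6}] r6c3 is down to just 6. So r6c3=6.
Step 26. [r3c1∈{8}] r3c1 has the single candidate 8. So r3c1=8.
Step 27. [r1c7∈{4}] nothing but 4 survives at r1c7, so r1c7=4.
Step 28. [r3c4∈{1}] nothing but 1 survives at r3c4, so r3c4=1.
Step 29. [r4c9∈{8}] r4c9 has the single candidate 8 ⇒ r4c9=8.
Step 30. [r3c8∈{2}] r3c8 is down to just 2, so r3c8=2.
Step 31. [r9c6∈{4}] r9c6's peers cover all but 4, so r9c6=4.
Step 32. [r5c8∈{5}] r5c8 has the single candidate 5. So r5c8=5.
Step 33. [r1c4∈{3}] only 3 remains possible at r1c4, so r1c4=3.
Step 34. [r8c2∈{7}] r8c2 has the single candidate 7 ⇒ r8c2=7.
Step 35. [r2c9∈{1}] r2c9 has the single candidate 1 ⇒ r2c9=1.
Step 36. [r9c7∈{5}] r9c7 is down to just 5, so r9c7=5.

Answer: 7 1 2 3 9 8 4 6 5 / 5 6 3 2 4 7 8 9 1 / 8 9 4 1 5 6 7 2 3 / 1 5 7 9 3 2 6 4 8 / 9 4 8 7 6 1 3 5 2 / 3 2 6 4 8 5 9 1 7 / 4 3 5 8 2 9 1 7 6 / 6 7 9 5 1 3 2 8 4 / 2 8 1 6 7 4 5 3 9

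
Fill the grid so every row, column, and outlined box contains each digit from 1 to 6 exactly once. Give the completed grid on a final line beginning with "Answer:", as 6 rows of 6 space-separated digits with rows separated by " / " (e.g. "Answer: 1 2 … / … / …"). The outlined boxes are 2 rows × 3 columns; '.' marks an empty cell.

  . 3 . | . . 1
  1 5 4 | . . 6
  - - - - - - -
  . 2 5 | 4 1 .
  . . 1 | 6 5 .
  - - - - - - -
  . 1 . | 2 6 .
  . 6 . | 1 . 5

Step 1. [r5c3∈{3}] r5c3's peers cover all but 3, so r5c3=3.
Step 2. [r5c6∈{4}] r5c6 has the single candidate 4 ⇒ r5c6=4.
Step 3. [r6c1∈{2,4}] r6c1 is the only open cell in row 6 admitting 4. So r6c1=4.
Step 4. [r1c1∈{2,6}] r1c1 is the only open cell in col 1 admitting 2. So r1c1=2.
Step 5. [r3c6∈{3}] only 3 remains possible at r3c6, so r3c6=3.
Step 6. [r2c4∈{3}] r2c4 has the single candidate 3 ⇒ r2c4=3.
Step 7. [r6c5∈{3}] only 3 remains possible at r6c5. So r6c5=3.
Step 8. [r2c5∈{2}] r2c5 has the single candidate 2, so r2c5=2.
Step 9. [r5c1∈{5}] r5c1 has the single candidate 5. So r5c1=5.
Step 10. [r3c1∈{6}] r3c1's peers cover all but 6, so r3c1=6.
Step 11. [r4c2∈{4}] r4c2's peers cover all but 4 ⇒ r4c2=4.
Step 12. [r4c1∈{3}] nothing but 3 survives at r4c1 ⇒ r4c1=3.
Step 13. [r6c3∈{2}] nothing but 2 survives at r6c3, so r6c3=2.
Step 14. [r1c4∈{5}] r1c4 has the single candidate 5. So r1c4=5.
Step 15. [r1c3∈{6}] r1c3's peers cover all but 6 ⇒ r1c3=6.
Step 16. [r1c5∈{4}] r1c5's peers cover all but 4 ⇒ r1c5=4.
Step 17. [r4c6∈{2}] only 2 remains possible at r4c6. So r4c6=2.

Answer: 2 3 6 5 4 1 / 1 5 4 3 2 6 / 6 2 5 4 1 3 / 3 4 1 6 5 2 / 5 1 3 2 6 4 / 4 6 2 1 3 5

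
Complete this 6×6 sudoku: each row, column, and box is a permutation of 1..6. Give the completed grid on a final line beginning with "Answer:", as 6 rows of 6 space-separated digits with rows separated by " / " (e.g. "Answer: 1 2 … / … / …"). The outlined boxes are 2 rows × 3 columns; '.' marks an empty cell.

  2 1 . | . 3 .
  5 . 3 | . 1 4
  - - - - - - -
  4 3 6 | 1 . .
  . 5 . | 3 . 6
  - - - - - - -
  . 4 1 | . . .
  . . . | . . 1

Step 1. [r1c4∈{5,6}] row 1 places 6 nowhere but r1c4 ⇒ r1c4=6.
Step 2. [r6c2∈{2,6}] col 2 places 2 nowhere but r6c2. So r6c2=2.
Step 3. [r5c6∈{2,3,5}] across col 6, 3 lands solely at r5c6, so r5c6=3.
Step 4. [r3c6∈{2,5}] 2 has one home in col 6: r3c6. So r3c6=2.
Step 5. [r5c5∈{2,5,6}] across col 5, 2 lands solely at r5c5 ⇒ r5c5=2.
Step 6. [r6c5∈{4,5,6}] across col 5, 6 lands solely at r6c5 ⇒ r6c5=6.
Step 7. [r6c3∈{5}] r6c3 has the single candidate 5 ⇒ r6c3=5.
Step 8. [r1c6∈{5}] r1c6 is down to just 5 ⇒ r1c6=5.
Step 9. [r3c5∈{5}] r3c5 has the single candidate 5 ⇒ r3c5=5.
Step 10. [r6c4∈{4}] r6c4 has the single candidate 4 ⇒ r6c4=4.
Step 11. [r6c1∈{3}] only 3 remains possible at r6c1. So r6c1=3.
Step 12. [r2c4∈{2}] r2c4 has the single candidate 2 ⇒ r2c4=2.
Step 13. [r1c3∈{4}] only 4 remains possible at r1c3. So r1c3=4.
Step 14. [r5c4∈{5}] nothing but 5 survives at r5c4 ⇒ r5c4=5.
Step 15. [r4c5∈{4}] only 4 remains possible at r4c5 ⇒ r4c5=4.
Step 16. [r4c1∈{1}] r4c1 has the single candidate 1, so r4c1=1.
Step 17. [r2c2∈{6}] r2c2 is down to just 6 ⇒ r2c2=6.
Step 18. [r5c1∈{6}] r5c1 is down to just 6 ⇒ r5c1=6.
Step 19. [r4c3∈{2}] r4c3 is down to just 2, so r4c3=2.

Answer: 2 1 4 6 3 5 / 5 6 3 2 1 4 / 4 3 6 1 5 2 / 1 5 2 3 4 6 / 6 4 1 5 2 3 / 3 2 5 4 6 1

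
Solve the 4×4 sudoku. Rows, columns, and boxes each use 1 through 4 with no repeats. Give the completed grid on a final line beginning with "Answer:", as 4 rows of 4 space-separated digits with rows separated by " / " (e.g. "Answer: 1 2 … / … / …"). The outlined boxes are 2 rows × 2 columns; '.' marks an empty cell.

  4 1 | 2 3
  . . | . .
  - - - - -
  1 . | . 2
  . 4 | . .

Step 1. [r3c2∈{3}] r3c2 has the single candidate 3 ⇒ r3c2=3.
Step 2. [r2c4∈{1,4}] across col 4, 4 lands solely at r2c4. So r2c4=4.
Step 3. [r4c1∈{2}] nothing but 2 survives at r4c1, so r4c1=2.
Step 4. [r4c4∈{1}] r4c4's peers cover all but 1, so r4c4=1.
Step 5. [r3c3∈{4}] r3c3 is down to just 4, so r3c3=4.
Step 6. [r2c3∈{1}] r2c3's peers cover all but 1, so r2c3=1.
Step 7. [r2c1∈{3}] r2c1 is down to just 3, so r2c1=3.
Step 8. [r4c3∈{3}] r4c3 has the single candidate 3 ⇒ r4c3=3.
Step 9. [r2c2∈{2}] r2c2's peers cover all but 2, so r2c2=2.

Answer: 4 1 2 3 / 3 2 1 4 / 1 3 4 2 / 2 4 3 1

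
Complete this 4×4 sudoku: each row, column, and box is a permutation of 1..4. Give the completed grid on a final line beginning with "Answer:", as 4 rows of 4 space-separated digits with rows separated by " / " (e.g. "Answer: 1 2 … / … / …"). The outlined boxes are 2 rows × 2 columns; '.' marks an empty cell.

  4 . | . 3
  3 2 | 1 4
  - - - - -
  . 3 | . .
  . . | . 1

Step 1. [r3c4∈{2}] only 2 remains possible at r3c4. So r3c4=2.
Step 2. [r4c2∈{4}] only 4 remains possible at r4c2. So r4c2=4.
Step 3. [r1c2∈{1}] r1c2 has the single candidate 1, so r1c2=1.
Step 4. [r3c3∈{4}] r3c3 is down to just 4. So r3c3=4.
Step 5. [r4c3∈{3}] r4c3 is down to just 3 ⇒ r4c3=3.
Step 6. [r1c3∈{2}] r1c3 is down to just 2. So r1c3=2.
Step 7. [r4c1∈{2}] r4c1 has the single candidate 2. So r4c1=2.
Step 8. [r3c1∈{1}] r3c1's peers cover all but 1 ⇒ r3c1=1.

Answer: 4 1 2 3 / 3 2 1 4 / 1 3 4 2 / 2 4 3 1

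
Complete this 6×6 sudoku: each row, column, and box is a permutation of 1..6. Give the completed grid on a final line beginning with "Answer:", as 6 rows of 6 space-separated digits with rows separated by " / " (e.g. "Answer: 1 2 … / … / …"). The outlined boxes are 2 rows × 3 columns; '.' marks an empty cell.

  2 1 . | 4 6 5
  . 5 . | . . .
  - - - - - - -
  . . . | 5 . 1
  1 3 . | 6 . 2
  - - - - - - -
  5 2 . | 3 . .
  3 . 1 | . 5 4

Step 1. [r3c2∈{4,6}] 4 has one home in col 2: r3c2 ⇒ r3c2=4.
Step 2. [r2c5∈{1,2,3}] 2 has one home in col 5: r2c5, so r2c5=2.
Step 3. [r2c1∈{4,6}] r2c1 is the only open cell in col 1 admitting 4, so r2c1=4.
Step 4. [r2c3∈{3,6}] across row 2, 6 lands solely at r2c3. So r2c3=6.
Step 5. [r3c5∈{3}] nothing but 3 survives at r3c5, so r3c5=3.
Step 6. [r5c6∈{6}] only 6 remains possible at r5c6, so r5c6=6.
Step 7. [r2c6∈{3}] only 3 remains possible at r2c6 ⇒ r2c6=3.
Step 8. [r4c3∈{5}] r4c3's peers cover all but 5, so r4c3=5.
Step 9. [r6c4∈{2}] r6c4 is down to just 2 ⇒ r6c4=2.
Step 10. [r6c2∈{6}] r6c2 has the single candidate 6. So r6c2=6.
Step 11. [r4c5∈{4}] nothing but 4 survives at r4c5 ⇒ r4c5=4.
Step 12. [r3c3∈{2}] only 2 remains possible at r3c3, so r3c3=2.
Step 13. [r5c5∈{1}] only 1 remains possible at r5c5 ⇒ r5c5=1.
Step 14. [r5c3∈{4}] nothing but 4 survives at r5c3, so r5c3=4.
Step 15. [r2c4∈{1}] r2c4's peers cover all but 1 ⇒ r2c4=1.
Step 16. [r3c1∈{6}] r3c1 has the single candidate 6, so r3c1=6.
Step 17. [r1c3∈{3}] only 3 remains possible at r1c3. So r1c3=3.

Answer: 2 1 3 4 6 5 / 4 5 6 1 2 3 / 6 4 2 5 3 1 / 1 3 5 6 4 2 / 5 2 4 3 1 6 / 3 6 1 2 5 4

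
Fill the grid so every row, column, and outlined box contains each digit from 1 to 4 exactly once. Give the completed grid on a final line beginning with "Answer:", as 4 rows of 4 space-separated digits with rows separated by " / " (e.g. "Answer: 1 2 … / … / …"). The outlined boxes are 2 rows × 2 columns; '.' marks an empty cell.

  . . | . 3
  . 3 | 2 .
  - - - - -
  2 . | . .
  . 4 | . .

Step 1. [r3c2∈{1}] r3c2's peers cover all but 1. So r3c2=1.
Step 2. [r3c3∈{3,4}] across row 3, 3 lands solely at r3c3, so r3c3=3.
Step 3. [r1c3∈{1,4}] across col 3, 4 lands solely at r1c3 ⇒ r1c3=4.
Step 4. [r2c4∈{1}] r2c4 is down to just 1 ⇒ r2c4=1.
Step 5. [r4c1∈{3}] r4c1 is down to just 3, so r4c1=3.
Step 6. [r3c4∈{4}] r3c4 is down to just 4, so r3c4=4.
Step 7. [r1c2∈{2}] r1c2 has the single candidate 2. So r1c2=2.
Step 8. [r4c3∈{1}] r4c3 has the single candidate 1 ⇒ r4c3=1.
Step 9. [r2c1∈{4}] r2c1 is down to just 4, so r2c1=4.
Step 10. [r1c1∈{1}] r1c1's peers cover all but 1, so r1c1=1.
Step 11. [r4c4∈{2}] nothing but 2 survives at r4c4, so r4c4=2.

Answer: 1 2 4 3 / 4 3 2 1 / 2 1 3 4 / 3 4 1 2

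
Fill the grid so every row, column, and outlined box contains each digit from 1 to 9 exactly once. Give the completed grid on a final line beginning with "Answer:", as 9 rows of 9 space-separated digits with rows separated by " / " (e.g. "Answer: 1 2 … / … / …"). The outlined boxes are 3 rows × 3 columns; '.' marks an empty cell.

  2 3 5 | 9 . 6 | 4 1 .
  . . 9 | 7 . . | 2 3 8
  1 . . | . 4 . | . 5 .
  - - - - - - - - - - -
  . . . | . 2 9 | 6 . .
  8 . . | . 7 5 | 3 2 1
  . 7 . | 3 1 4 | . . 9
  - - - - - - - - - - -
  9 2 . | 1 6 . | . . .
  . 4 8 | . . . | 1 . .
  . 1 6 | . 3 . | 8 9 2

Step 1. [r1c9∈{7}] r1c9's peers cover all but 7. So r1c9=7.
Step 2. [r7c7∈{5,7}] r7c7 is the only open cell in col 7 admitting 7 ⇒ r7c7=7.
Step 3. [r7c9∈{3,4,5}] across row 7, 5 lands solely at r7c9 ⇒ r7c9=5.
Step 4. [r6c1∈{5,6}] 6 has one home in row 6: r6c1, so r6c1=6.
Step 5. [r3c2∈{6,8}] r3c2 is the only open cell in col 2 admitting 8, so r3c2=8.
Step 6. [r4c9∈{4}] r4c9 has the single candidate 4, so r4c9=4.
Step 7. [r3c4∈{2}] r3c4 is down to just 2. So r3c4=2.
Step 8. [r8c4∈{5}] r8c4's peers cover all but 5. So r8c4=5.
Step 9. [r9c1∈{5,7}] r9c1 is the only open cell in row 9 admitting 5, so r9c1=5.
Step 10. [r4c1∈{3}] only 3 remains possible at r4c1, so r4c1=3.
Step 11. [r9c6∈{7}] r9c6's peers cover all but 7 ⇒ r9c6=7.
Step 12. [r3c9∈{6}] r3c9 has the single candidate 6, so r3c9=6.
Step 13. [r4c4∈{8}] r4c4 has the single candidate 8. So r4c4=8.
Step 14. [r8c5∈{9}] nothing but 9 survives at r8c5, so r8c5=9.
Step 15. [r8c6∈{2}] only 2 remains possible at r8c6, so r8c6=2.
Step 16. [r6c8∈{8}] only 8 remains possible at r6c8. So r6c8=8.
Step 17. [r6c3∈{2}] r6c3 is down to just 2 ⇒ r6c3=2.
Step 18. [r8c1∈{7}] nothing but 7 survives at r8c1. So r8c1=7.
Step 19. [r6c7∈{5}] nothing but 5 survives at r6c7, so r6c7=5.
Step 20. [r8c9∈{3}] only 3 remains possible at r8c9, so r8c9=3.
Step 21. [r3c7∈{9}] r3c7's peers cover all but 9 ⇒ r3c7=9.
Step 22. [r2c5∈{5}] r2c5's peers cover all but 5 ⇒ r2c5=5.
Step 23. [r5c4∈{6}] r5c4 is down to just 6 ⇒ r5c4=6.
Step 24. [r5c2∈{9}] r5c2 is down to just 9. So r5c2=9.
Step 25. [r3c3∈{7}] r3c3's peers cover all but 7, so r3c3=7.
Step 26. [r7c3∈{3}] r7c3's peers cover all but 3, so r7c3=3.
Step 27. [r2c1∈{4}] r2c1's peers cover all but 4. So r2c1=4.
Step 28. [r2c2∈{6}] r2c2 is down to just 6. So r2c2=6.
Step 29. [r1c5∈{8}] r1c5's peers cover all but 8 ⇒ r1c5=8.
Step 30. [r4c8∈{7}] r4c8 has the single candidate 7. So r4c8=7.
Step 31. [r4c2∈{5}] nothing but 5 survives at r4c2. So r4c2=5.
Step 32. [r4c3∈{1}] only 1 remains possible at r4c3. So r4c3=1.
Step 33. [r7c6∈{8}] only 8 remains possible at r7c6, so r7c6=8.
Step 34. [r5c3∈{4}] r5c3's peers cover all but 4, so r5c3=4.
Step 35. [r7c8∈{4}] only 4 remains possible at r7c8, so r7c8=4.
Step 36. [r2c6∈{1}] only 1 remains possible at r2c6, so r2c6=1.
Step 37. [r8c8∈{6}] nothing but 6 survives at r8c8, so r8c8=6.
Step 38. [r3c6∈{3}] r3c6 is down to just 3, so r3c6=3.
Step 39. [r9c4∈{4}] r9c4's peers cover all but 4. So r9c4=4.

Answer: 2 3 5 9 8 6 4 1 7 / 4 6 9 7 5 1 2 3 8 / 1 8 7 2 4 3 9 5 6 / 3 5 1 8 2 9 6 7 4 / 8 9 4 6 7 5 3 2 1 / 6 7 2 3 1 4 5 8 9 / 9 2 3 1 6 8 7 4 5 / 7 4 8 5 9 2 1 6 3 / 5 1 6 4 3 7 8 9 2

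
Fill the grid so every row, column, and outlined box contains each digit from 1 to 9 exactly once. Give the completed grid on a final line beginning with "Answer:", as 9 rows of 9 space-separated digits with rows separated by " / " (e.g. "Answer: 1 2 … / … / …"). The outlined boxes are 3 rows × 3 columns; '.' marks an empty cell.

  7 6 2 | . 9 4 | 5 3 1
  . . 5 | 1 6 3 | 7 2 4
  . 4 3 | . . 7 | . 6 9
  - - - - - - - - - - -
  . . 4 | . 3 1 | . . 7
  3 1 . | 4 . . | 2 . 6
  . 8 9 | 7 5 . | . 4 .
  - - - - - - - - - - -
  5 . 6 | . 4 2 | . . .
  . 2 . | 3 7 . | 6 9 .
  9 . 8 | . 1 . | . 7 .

Step 1. [r3c7∈{8}] only 8 remains possible at r3c7 ⇒ r3c7=8.
Step 2. [r4c4∈{2,6,8,9}] in box 5, 2 fits only at r4c4 ⇒ r4c4=2.
Step 3. [r4c8∈{5,8}] 8 has one home in row 4: r4c8, so r4c8=8.
Step 4. [r6c9∈{3}] r6c9's peers cover all but 3, so r6c9=3.
Step 5. [r7c9∈{8}] nothing but 8 survives at r7c9. So r7c9=8.
Step 6. [r9c2∈{3}] nothing but 3 survives at r9c2. So r9c2=3.
Step 7. [r8c6∈{5,8}] row 8 places 8 nowhere but r8c6 ⇒ r8c6=8.
Step 8. [r9c6∈{5,6}] r9c6 is the only open cell in col 6 admitting 5 ⇒ r9c6=5.
Step 9. [r6c1∈{2,6}] row 6 places 2 nowhere but r6c1 ⇒ r6c1=2.
Step 10. [r3c1∈{1}] r3c1's peers cover all but 1, so r3c1=1.
Step 11. [r7c7∈{1,3}] r7c7 is the only open cell in row 7 admitting 3 ⇒ r7c7=3.
Step 12. [r3c4∈{5}] r3c4 has the single candidate 5. So r3c4=5.
Step 13. [r4c7∈{9}] r4c7 is down to just 9, so r4c7=9.
Step 14. [r8c9∈{5}] r8c9's peers cover all but 5 ⇒ r8c9=5.
Step 15. [r4c1∈{6}] only 6 remains possible at r4c1, so r4c1=6.
Step 16. [r6c6∈{6}] r6c6 has the single candidate 6. So r6c6=6.
Step 17. [r3c5∈{2}] r3c5 has the single candidate 2 ⇒ r3c5=2.
Step 18. [r5c5∈{8}] only 8 remains possible at r5c5 ⇒ r5c5=8.
Step 19. [r8c3∈{1}] only 1 remains possible at r8c3, so r8c3=1.
Step 20. [r4c2∈{5}] nothing but 5 survives at r4c2, so r4c2=5.
Step 21. [r7c2∈{7}] nothing but 7 survives at r7c2. So r7c2=7.
Step 22. [r8c1∈{4}] only 4 remains possible at r8c1, so r8c1=4.
Step 23. [r7c4∈{9}] r7c4 is down to just 9. So r7c4=9.
Step 24. [r5c8∈{5}] r5c8's peers cover all but 5. So r5c8=5.
Step 25. [r9c4∈{6}] only 6 remains possible at r9c4. So r9c4=6.
Step 26. [r1c4∈{8}] nothing but 8 survives at r1c4. So r1c4=8.
Step 27. [r5c3∈{7}] r5c3 has the single candidate 7 ⇒ r5c3=7.
Step 28. [r2c1∈{8}] r2c1 has the single candidate 8, so r2c1=8.
Step 29. [r2c2∈{9}] r2c2 has the single candidate 9, so r2c2=9.
Step 30. [r9c7∈{4}] r9c7 has the single candidate 4. So r9c7=4.
Step 31. [r7c8∈{1}] only 1 remains possible at r7c8, so r7c8=1.
Step 32. [r6c7∈{1}] r6c7 is down to just 1 ⇒ r6c7=1.
Step 33. [r5c6∈{9}] nothing but 9 survives at r5c6. So r5c6=9.
Step 34. [r9c9∈{2}] nothing but 2 survives at r9c9 ⇒ r9c9=2.

Answer: 7 6 2 8 9 4 5 3 1 / 8 9 5 1 6 3 7 2 4 / 1 4 3 5 2 7 8 6 9 / 6 5 4 2 3 1 9 8 7 / 3 1 7 4 8 9 2 5 6 / 2 8 9 7 5 6 1 4 3 / 5 7 6 9 4 2 3 1 8 / 4 2 1 3 7 8 6 9 5 / 9 3 8 6 1 5 4 7 2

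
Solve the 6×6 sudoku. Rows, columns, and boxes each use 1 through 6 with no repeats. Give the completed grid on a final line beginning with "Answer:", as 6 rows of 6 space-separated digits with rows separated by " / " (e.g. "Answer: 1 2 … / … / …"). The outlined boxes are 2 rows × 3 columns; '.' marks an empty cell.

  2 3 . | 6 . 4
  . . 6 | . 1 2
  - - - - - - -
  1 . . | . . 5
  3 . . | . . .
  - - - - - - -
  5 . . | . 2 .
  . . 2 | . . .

Step 1. [r3c3∈{4}] r3c3's peers cover all but 4, so r3c3=4.
Step 2. [r6c1∈{4,6}] col 1 places 6 nowhere but r6c1, so r6c1=6.
Step 3. [r2c4∈{3,5}] row 2 places 3 nowhere but r2c4, so r2c4=3.
Step 4. [r5c6∈{1,3,6}] r5c6 is the only open cell in row 5 admitting 6 ⇒ r5c6=6.
Step 5. [r2c2∈{4,5}] in row 2, 5 fits only at r2c2. So r2c2=5.
Step 6. [r6c4∈{1,4,5}] 5 has one home in col 4: r6c4, so r6c4=5.
Step 7. [r3c4∈{2}] r3c4 is down to just 2, so r3c4=2.
Step 8. [r4c6∈{1}] nothing but 1 survives at r4c6 ⇒ r4c6=1.
Step 9. [r6c2∈{1,4}] in row 6, 1 fits only at r6c2. So r6c2=1.
Step 10. [r6c5∈{3,4}] row 6 places 4 nowhere but r6c5 ⇒ r6c5=4.
Step 11. [r3c2∈{6}] r3c2 has the single candidate 6 ⇒ r3c2=6.
Step 12. [r6c6∈{3}] r6c6's peers cover all but 3 ⇒ r6c6=3.
Step 13. [r5c3∈{3}] r5c3 has the single candidate 3. So r5c3=3.
Step 14. [r4c3∈{5}] r4c3 is down to just 5. So r4c3=5.
Step 15. [r2c1∈{4}] nothing but 4 survives at r2c1, so r2c1=4.
Step 16. [r3c5∈{3}] nothing but 3 survives at r3c5. So r3c5=3.
Step 17. [r5c4∈{1}] only 1 remains possible at r5c4. So r5c4=1.
Step 18. [r1c5∈{5}] nothing but 5 survives at r1c5. So r1c5=5.
Step 19. [r4c5∈{6}] r4c5 has the single candidate 6. So r4c5=6.
Step 20. [r4c4∈{4}] nothing but 4 survives at r4c4 ⇒ r4c4=4.
Step 21. [r1c3∈{1}] only 1 remains possible at r1c3, so r1c3=1.
Step 22. [r5c2∈{4}] r5c2 has the single candidate 4, so r5c2=4.
Step 23. [r4c2∈{2}] nothing but 2 survives at r4c2, so r4c2=2.

Answer: 2 3 1 6 5 4 / 4 5 6 3 1 2 / 1 6 4 2 3 5 / 3 2 5 4 6 1 / 5 4 3 1 2 6 / 6 1 2 5 4 3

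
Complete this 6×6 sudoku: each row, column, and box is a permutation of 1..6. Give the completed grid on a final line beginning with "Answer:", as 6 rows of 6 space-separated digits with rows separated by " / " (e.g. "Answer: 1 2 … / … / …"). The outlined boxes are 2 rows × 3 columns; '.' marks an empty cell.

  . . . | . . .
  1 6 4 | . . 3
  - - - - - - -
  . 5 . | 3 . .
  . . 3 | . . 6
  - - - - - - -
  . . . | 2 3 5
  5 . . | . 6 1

Step 1. [r2c5∈{2,5}] across row 2, 2 lands solely at r2c5. So r2c5=2.
Step 2. [r6c3∈{2}] r6c3's peers cover all but 2, so r6c3=2.
Step 3. [r1c4∈{1,4,5,6}] r1c4 is the only open cell in row 1 admitting 6. So r1c4=6.
Step 4. [r4c4∈{1,4,5}] across col 4, 1 lands solely at r4c4. So r4c4=1.
Step 5. [r3c5∈{4}] r3c5 has the single candidate 4, so r3c5=4.
Step 6. [r5c2∈{1,4}] 1 has one home in col 2: r5c2, so r5c2=1.
Step 7. [r5c1∈{4,6}] 4 has one home in row 5: r5c1. So r5c1=4.
Step 8. [r4c1∈{2}] only 2 remains possible at r4c1, so r4c1=2.
Step 9. [r2c4∈{5}] r2c4's peers cover all but 5, so r2c4=5.
Step 10. [r5c3∈{6}] r5c3's peers cover all but 6, so r5c3=6.
Step 11. [r6c2∈{3}] nothing but 3 survives at r6c2, so r6c2=3.
Step 12. [r3c6∈{2}] r3c6 has the single candidate 2 ⇒ r3c6=2.
Step 13. [r1c1∈{3}] nothing but 3 survives at r1c1 ⇒ r1c1=3.
Step 14. [r3c1∈{6}] only 6 remains possible at r3c1 ⇒ r3c1=6.
Step 15. [r1c3∈{5}] r1c3's peers cover all but 5 ⇒ r1c3=5.
Step 16. [r3c3∈{1}] nothing but 1 survives at r3c3. So r3c3=1.
Step 17. [r1c5∈{1}] nothing but 1 survives at r1c5. So r1c5=1.
Step 18. [r4c5∈{5}] only 5 remains possible at r4c5 ⇒ r4c5=5.
Step 19. [r4c2∈{4}] r4c2 has the single candidate 4 ⇒ r4c2=4.
Step 20. [r1c6∈{4}] r1c6 has the single candidate 4. So r1c6=4.
Step 21. [r6c4∈{4}] r6c4 is down to just 4, so r6c4=4.
Step 22. [r1c2∈{2}] r1c2 is down to just 2. So r1c2=2.

Answer: 3 2 5 6 1 4 / 1 6 4 5 2 3 / 6 5 1 3 4 2 / 2 4 3 1 5 6 / 4 1 6 2 3 5 / 5 3 2 4 6 1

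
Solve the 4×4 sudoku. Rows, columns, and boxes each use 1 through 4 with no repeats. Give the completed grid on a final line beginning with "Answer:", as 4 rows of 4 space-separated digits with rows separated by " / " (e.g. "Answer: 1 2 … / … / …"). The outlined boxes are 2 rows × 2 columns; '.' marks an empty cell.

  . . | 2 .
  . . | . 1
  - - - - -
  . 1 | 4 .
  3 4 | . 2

Step 1. [r1c4∈{3,4}] r1c4 is the only open cell in col 4 admitting 4 ⇒ r1c4=4.
Step 2. [r2c2∈{2,3}] across col 2, 2 lands solely at r2c2, so r2c2=2.
Step 3. [r1c2∈{3}] only 3 remains possible at r1c2. So r1c2=3.
Step 4. [r1c1∈{1}] r1c1 is down to just 1, so r1c1=1.
Step 5. [r2c1∈{4}] r2c1's peers cover all but 4 ⇒ r2c1=4.
Step 6. [r2c3∈{3}] r2c3's peers cover all but 3 ⇒ r2c3=3.
Step 7. [r3c1∈{2}] r3c1 has the single candidate 2. So r3c1=2.
Step 8. [r3c4∈{3}] only 3 remains possible at r3c4, so r3c4=3.
Step 9. [r4c3∈{1}] only 1 remains possible at r4c3 ⇒ r4c3=1.

Answer: 1 3 2 4 / 4 2 3 1 / 2 1 4 3 / 3 4 1 2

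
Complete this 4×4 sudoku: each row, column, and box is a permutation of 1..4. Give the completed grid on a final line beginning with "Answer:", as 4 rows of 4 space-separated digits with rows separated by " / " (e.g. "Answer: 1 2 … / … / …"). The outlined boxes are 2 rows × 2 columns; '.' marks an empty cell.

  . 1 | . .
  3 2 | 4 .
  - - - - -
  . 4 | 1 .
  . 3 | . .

Step 1. [r4c3∈{2}] r4c3 is down to just 2. So r4c3=2.
Step 2. [r1c3∈{3}] only 3 remains possible at r1c3 ⇒ r1c3=3.
Step 3. [r4c1∈{1}] r4c1 has the single candidate 1 ⇒ r4c1=1.
Step 4. [r1c1∈{4}] nothing but 4 survives at r1c1, so r1c1=4.
Step 5. [r1c4∈{2}] r1c4's peers cover all but 2. So r1c4=2.
Step 6. [r3c4∈{3}] r3c4 has the single candidate 3, so r3c4=3.
Step 7. [r3c1∈{2}] nothing but 2 survives at r3c1 ⇒ r3c1=2.
Step 8. [r2c4∈{1}] nothing but 1 survives at r2c4 ⇒ r2c4=1.
Step 9. [r4c4∈{4}] only 4 remains possible at r4c4, so r4c4=4.

Answer: 4 1 3 2 / 3 2 4 1 / 2 4 1 3 / 1 3 2 4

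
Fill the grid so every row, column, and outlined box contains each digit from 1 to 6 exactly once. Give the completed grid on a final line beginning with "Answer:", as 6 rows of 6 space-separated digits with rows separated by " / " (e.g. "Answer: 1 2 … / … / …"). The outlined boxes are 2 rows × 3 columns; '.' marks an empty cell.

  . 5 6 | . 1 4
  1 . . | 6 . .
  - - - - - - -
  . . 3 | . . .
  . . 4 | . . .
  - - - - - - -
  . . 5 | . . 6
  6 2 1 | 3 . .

Step 1. [r1c4∈{2}] r1c4's peers cover all but 2. So r1c4=2.
Step 2. [r5c1∈{3,4}] 4 has one home in col 1: r5c1. So r5c1=4.
Step 3. [r6c6∈{5}] only 5 remains possible at r6c6, so r6c6=5.
Step 4. [r3c4∈{1,4,5}] r3c4 is the only open cell in col 4 admitting 4 ⇒ r3c4=4.
Step 5. [r4c4∈{1,5}] col 4 places 5 nowhere but r4c4 ⇒ r4c4=5.
Step 6. [r2c6∈{3}] r2c6 is down to just 3, so r2c6=3.
Step 7. [r4c1∈{2}] r4c1 is down to just 2. So r4c1=2.
Step 8. [r3c6∈{1,2}] in col 6, 2 fits only at r3c6. So r3c6=2.
Step 9. [r3c5∈{6}] only 6 remains possible at r3c5. So r3c5=6.
Step 10. [r3c2∈{1}] r3c2 is down to just 1 ⇒ r3c2=1.
Step 11. [r2c5∈{5}] r2c5's peers cover all but 5 ⇒ r2c5=5.
Step 12. [r1c1∈{3}] r1c1 has the single candidate 3, so r1c1=3.
Step 13. [r4c2∈{6}] r4c2 has the single candidate 6 ⇒ r4c2=6.
Step 14. [r6c5∈{4}] r6c5 is down to just 4 ⇒ r6c5=4.
Step 15. [r4c6∈{1}] r4c6 has the single candidate 1, so r4c6=1.
Step 16. [r3c1∈{5}] r3c1 is down to just 5. So r3c1=5.
Step 17. [r2c2∈{4}] r2c2 has the single candidate 4. So r2c2=4.
Step 18. [r5c2∈{3}] r5c2 is down to just 3 ⇒ r5c2=3.
Step 19. [r2c3∈{2}] only 2 remains possible at r2c3, so r2c3=2.
Step 20. [r5c4∈{1}] r5c4 is down to just 1 ⇒ r5c4=1.
Step 21. [r5c5∈{2}] r5c5's peers cover all but 2 ⇒ r5c5=2.
Step 22. [r4c5∈{3}] nothing but 3 survives at r4c5 ⇒ r4c5=3.

Answer: 3 5 6 2 1 4 / 1 4 2 6 5 3 / 5 1 3 4 6 2 / 2 6 4 5 3 1 / 4 3 5 1 2 6 / 6 2 1 3 4 5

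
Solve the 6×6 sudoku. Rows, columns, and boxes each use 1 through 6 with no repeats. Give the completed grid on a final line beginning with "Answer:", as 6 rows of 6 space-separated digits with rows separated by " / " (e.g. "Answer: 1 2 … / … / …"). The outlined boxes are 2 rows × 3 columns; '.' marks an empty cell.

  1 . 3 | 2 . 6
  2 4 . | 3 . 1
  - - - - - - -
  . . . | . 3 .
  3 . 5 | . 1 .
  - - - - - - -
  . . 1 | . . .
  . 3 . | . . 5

Step 1. [r1c5∈{4,5}] in row 1, 4 fits only at r1c5. So r1c5=4.
Step 2. [r5c1∈{4,5,6}] across col 1, 5 lands solely at r5c1, so r5c1=5.
Step 3. [r5c6∈{2,3,4}] in row 5, 3 fits only at r5c6, so r5c6=3.
Step 4. [r5c4∈{4,6}] 4 has one home in row 5: r5c4, so r5c4=4.
Step 5. [r4c4∈{6}] only 6 remains possible at r4c4. So r4c4=6.
Step 6. [r4c2∈{2}] r4c2's peers cover all but 2, so r4c2=2.
Step 7. [r5c2∈{6}] r5c2 has the single candidate 6 ⇒ r5c2=6.
Step 8. [r3c1∈{4,6}] r3c1 is the only open cell in col 1 admitting 6. So r3c1=6.
Step 9. [r6c3∈{2,4}] col 3 places 2 nowhere but r6c3, so r6c3=2.
Step 10. [r4c6∈{4}] r4c6 is down to just 4. So r4c6=4.
Step 11. [r1c2∈{5}] r1c2 is down to just 5 ⇒ r1c2=5.
Step 12. [r6c5∈{6}] only 6 remains possible at r6c5 ⇒ r6c5=6.
Step 13. [r3c3∈{4}] nothing but 4 survives at r3c3 ⇒ r3c3=4.
Step 14. [r3c2∈{1}] r3c2 is down to just 1 ⇒ r3c2=1.
Step 15. [r2c5∈{5}] r2c5 has the single candidate 5 ⇒ r2c5=5.
Step 16. [r3c6∈{2}] r3c6's peers cover all but 2. So r3c6=2.
Step 17. [r3c4∈{5}] nothing but 5 survives at r3c4, so r3c4=5.
Step 18. [r6c4∈{1}] r6c4's peers cover all but 1 ⇒ r6c4=1.
Step 19. [r2c3∈{6}] r2c3 has the single candidate 6, so r2c3=6.
Step 20. [r6c1∈{4}] nothing but 4 survives at r6c1. So r6c1=4.
Step 21. [r5c5∈{2}] r5c5 has the single candidate 2 ⇒ r5c5=2.

Answer: 1 5 3 2 4 6 / 2 4 6 3 5 1 / 6 1 4 5 3 2 / 3 2 5 6 1 4 / 5 6 1 4 2 3 / 4 3 2 1 6 5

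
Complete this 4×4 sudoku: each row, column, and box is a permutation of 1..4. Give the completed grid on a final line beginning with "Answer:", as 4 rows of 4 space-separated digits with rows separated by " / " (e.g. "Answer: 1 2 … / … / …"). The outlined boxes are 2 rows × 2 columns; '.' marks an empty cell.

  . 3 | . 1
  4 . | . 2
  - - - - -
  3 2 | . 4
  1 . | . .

Step 1. [r2c3∈{3}] nothing but 3 survives at r2c3, so r2c3=3.
Step 2. [r4c2∈{4}] r4c2's peers cover all but 4 ⇒ r4c2=4.
Step 3. [r1c3∈{4}] r1c3 has the single candidate 4 ⇒ r1c3=4.
Step 4. [r3c3∈{1}] nothing but 1 survives at r3c3. So r3c3=1.
Step 5. [r4c3∈{2}] only 2 remains possible at r4c3 ⇒ r4c3=2.
Step 6. [r1c1∈{2}] r1c1 is down to just 2 ⇒ r1c1=2.
Step 7. [r4c4∈{3}] only 3 remains possible at r4c4 ⇒ r4c4=3.
Step 8. [r2c2∈{1}] r2c2 is down to just 1 ⇒ r2c2=1.

Answer: 2 3 4 1 / 4 1 3 2 / 3 2 1 4 / 1 4 2 3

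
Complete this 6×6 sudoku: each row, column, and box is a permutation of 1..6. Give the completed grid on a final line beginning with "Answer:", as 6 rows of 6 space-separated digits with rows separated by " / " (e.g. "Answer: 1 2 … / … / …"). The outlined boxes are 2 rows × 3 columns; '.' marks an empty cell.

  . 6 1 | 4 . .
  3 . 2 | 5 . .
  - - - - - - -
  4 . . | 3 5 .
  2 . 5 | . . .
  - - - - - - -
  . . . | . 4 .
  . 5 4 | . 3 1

Step 1. [r5c2∈{1,2,3}] r5c2 is the only open cell in col 2 admitting 2, so r5c2=2.
Step 2. [r5c4∈{6}] r5c4 is down to just 6 ⇒ r5c4=6.
Step 3. [r2c6∈{6}] r2c6's peers cover all but 6. So r2c6=6.
Step 4. [r4c4∈{1}] r4c4's peers cover all but 1 ⇒ r4c4=1.
Step 5. [r3c6∈{2}] r3c6 has the single candidate 2, so r3c6=2.
Step 6. [r2c2∈{4}] r2c2 has the single candidate 4. So r2c2=4.
Step 7. [r1c6∈{3}] only 3 remains possible at r1c6, so r1c6=3.
Step 8. [r4c5∈{6}] r4c5's peers cover all but 6, so r4c5=6.
Step 9. [r5c3∈{3}] r5c3 has the single candidate 3, so r5c3=3.
Step 10. [r2c5∈{1}] only 1 remains possible at r2c5, so r2c5=1.
Step 11. [r4c6∈{4}] r4c6 has the single candidate 4. So r4c6=4.
Step 12. [r4c2∈{3}] r4c2 has the single candidate 3 ⇒ r4c2=3.
Step 13. [r3c3∈{6}] r3c3 is down to just 6. So r3c3=6.
Step 14. [r6c4∈{2}] nothing but 2 survives at r6c4. So r6c4=2.
Step 15. [r1c5∈{2}] r1c5 has the single candidate 2 ⇒ r1c5=2.
Step 16. [r6c1∈{6}] r6c1 is down to just 6. So r6c1=6.
Step 17. [r5c6∈{5}] nothing but 5 survives at r5c6. So r5c6=5.
Step 18. [r5c1∈{1}] only 1 remains possible at r5c1. So r5c1=1.
Step 19. [r3c2∈{1}] r3c2 has the single candidate 1, so r3c2=1.
Step 20. [r1c1∈{5}] r1c1's peers cover all but 5 ⇒ r1c1=5.

Answer: 5 6 1 4 2 3 / 3 4 2 5 1 6 / 4 1 6 3 5 2 / 2 3 5 1 6 4 / 1 2 3 6 4 5 / 6 5 4 2 3 1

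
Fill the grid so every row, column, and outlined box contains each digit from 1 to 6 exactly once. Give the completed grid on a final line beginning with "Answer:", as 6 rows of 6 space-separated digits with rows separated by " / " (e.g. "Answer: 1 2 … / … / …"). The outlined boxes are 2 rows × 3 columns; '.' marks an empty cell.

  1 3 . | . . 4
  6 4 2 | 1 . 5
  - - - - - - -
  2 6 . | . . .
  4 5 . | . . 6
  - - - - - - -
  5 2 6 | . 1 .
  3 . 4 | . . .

Step 1. [r3c5∈{3,4,5}] 4 has one home in col 5: r3c5. So r3c5=4.
Step 2. [r6c5∈{2,5,6}] across col 5, 5 lands solely at r6c5. So r6c5=5.
Step 3. [r5c6∈{3}] r5c6 has the single candidate 3 ⇒ r5c6=3.
Step 4. [r6c4∈{2,6}] across row 6, 6 lands solely at r6c4. So r6c4=6.
Step 5. [r4c3∈{1,3}] 1 has one home in row 4: r4c3. So r4c3=1.
Step 6. [r1c4∈{2}] r1c4's peers cover all but 2, so r1c4=2.
Step 7. [r4c4∈{3}] nothing but 3 survives at r4c4, so r4c4=3.
Step 8. [r1c5∈{6}] nothing but 6 survives at r1c5, so r1c5=6.
Step 9. [r1c3∈{5}] r1c3 is down to just 5, so r1c3=5.
Step 10. [r3c3∈{3}] r3c3 has the single candidate 3, so r3c3=3.
Step 11. [r5c4∈{4}] r5c4 is down to just 4, so r5c4=4.
Step 12. [r2c5∈{3}] r2c5 is down to just 3 ⇒ r2c5=3.
Step 13. [r6c2∈{1}] r6c2 is down to just 1 ⇒ r6c2=1.
Step 14. [r3c4∈{5}] r3c4 is down to just 5. So r3c4=5.
Step 15. [r3c6∈{1}] r3c6's peers cover all but 1 ⇒ r3c6=1.
Step 16. [r6c6∈{2}] only 2 remains possible at r6c6. So r6c6=2.
Step 17. [r4c5∈{2}] only 2 remains possible at r4c5 ⇒ r4c5=2.

Answer: 1 3 5 2 6 4 / 6 4 2 1 3 5 / 2 6 3 5 4 1 / 4 5 1 3 2 6 / 5 2 6 4 1 3 / 3 1 4 6 5 2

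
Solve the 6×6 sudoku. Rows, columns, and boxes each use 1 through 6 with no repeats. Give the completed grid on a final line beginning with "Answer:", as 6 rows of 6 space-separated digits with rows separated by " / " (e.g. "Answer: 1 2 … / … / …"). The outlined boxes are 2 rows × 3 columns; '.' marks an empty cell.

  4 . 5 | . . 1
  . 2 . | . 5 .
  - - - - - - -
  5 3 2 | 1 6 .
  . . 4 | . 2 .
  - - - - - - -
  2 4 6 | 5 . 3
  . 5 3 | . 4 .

Step 1. [r2c4∈{3,4,6}] across col 4, 4 lands solely at r2c4, so r2c4=4.
Step 2. [r1c4∈{2,3,6}] across row 1, 2 lands solely at r1c4, so r1c4=2.
Step 3. [r1c2∈{6}] r1c2 has the single candidate 6 ⇒ r1c2=6.
Step 4. [r6c1∈{1}] r6c1 is down to just 1 ⇒ r6c1=1.
Step 5. [r6c4∈{6}] r6c4 has the single candidate 6. So r6c4=6.
Step 6. [r4c6∈{5}] only 5 remains possible at r4c6 ⇒ r4c6=5.
Step 7. [r2c1∈{3}] r2c1's peers cover all but 3. So r2c1=3.
Step 8. [r1c5∈{3}] r1c5 is down to just 3, so r1c5=3.
Step 9. [r3c6∈{4}] r3c6 is down to just 4 ⇒ r3c6=4.
Step 10. [r4c1∈{6}] r4c1's peers cover all but 6. So r4c1=6.
Step 11. [r6c6∈{2}] r6c6 has the single candidate 2, so r6c6=2.
Step 12. [r5c5∈{1}] r5c5 has the single candidate 1. So r5c5=1.
Step 13. [r4c4∈{3}] r4c4 is down to just 3, so r4c4=3.
Step 14. [r2c6∈{6}] r2c6 has the single candidate 6, so r2c6=6.
Step 15. [r2c3∈{1}] only 1 remains possible at r2c3 ⇒ r2c3=1.
Step 16. [r4c2∈{1}] nothing but 1 survives at r4c2. So r4c2=1.

Answer: 4 6 5 2 3 1 / 3 2 1 4 5 6 / 5 3 2 1 6 4 / 6 1 4 3 2 5 / 2 4 6 5 1 3 / 1 5 3 6 4 2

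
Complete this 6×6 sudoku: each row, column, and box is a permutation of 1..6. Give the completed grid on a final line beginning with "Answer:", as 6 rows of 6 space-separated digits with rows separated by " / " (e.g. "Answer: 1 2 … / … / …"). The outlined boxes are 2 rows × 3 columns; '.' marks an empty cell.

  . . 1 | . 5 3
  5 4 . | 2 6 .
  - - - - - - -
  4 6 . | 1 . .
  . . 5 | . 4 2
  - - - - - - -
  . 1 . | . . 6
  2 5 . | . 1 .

Step 1. [r5c1∈{3}] r5c1 has the single candidate 3. So r5c1=3.
Step 2. [r6c6∈{4}] r6c6 is down to just 4 ⇒ r6c6=4.
Step 3. [r4c2∈{3}] r4c2 is down to just 3. So r4c2=3.
Step 4. [r3c3∈{2}] only 2 remains possible at r3c3. So r3c3=2.
Step 5. [r1c2∈{2}] r1c2's peers cover all but 2, so r1c2=2.
Step 6. [r4c1∈{1}] only 1 remains possible at r4c1. So r4c1=1.
Step 7. [r2c6∈{1}] r2c6 is down to just 1. So r2c6=1.
Step 8. [r5c5∈{2}] only 2 remains possible at r5c5. So r5c5=2.
Step 9. [r5c3∈{4}] r5c3 has the single candidate 4 ⇒ r5c3=4.
Step 10. [r3c5∈{3}] r3c5 is down to just 3. So r3c5=3.
Step 11. [r4c4∈{6}] r4c4's peers cover all but 6 ⇒ r4c4=6.
Step 12. [r1c1∈{6}] only 6 remains possible at r1c1. So r1c1=6.
Step 13. [r3c6∈{5}] r3c6 is down to just 5. So r3c6=5.
Step 14. [r1c4∈{4}] r1c4's peers cover all but 4 ⇒ r1c4=4.
Step 15. [r2c3∈{3}] r2c3's peers cover all but 3. So r2c3=3.
Step 16. [r5c4∈{5}] only 5 remains possible at r5c4. So r5c4=5.
Step 17. [r6c3∈{6}] nothing but 6 survives at r6c3 ⇒ r6c3=6.
Step 18. [r6c4∈{3}] r6c4 has the single candidate 3. So r6c4=3.

Answer: 6 2 1 4 5 3 / 5 4 3 2 6 1 / 4 6 2 1 3 5 / 1 3 5 6 4 2 / 3 1 4 5 2 6 / 2 5 6 3 1 4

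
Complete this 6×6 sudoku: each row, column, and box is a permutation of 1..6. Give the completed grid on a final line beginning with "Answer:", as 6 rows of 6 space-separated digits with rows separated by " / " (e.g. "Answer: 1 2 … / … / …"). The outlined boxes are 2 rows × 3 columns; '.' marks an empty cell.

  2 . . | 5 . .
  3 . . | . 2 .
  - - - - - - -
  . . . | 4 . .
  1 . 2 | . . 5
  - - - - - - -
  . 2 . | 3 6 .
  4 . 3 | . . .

Step 1. [r6c2∈{1,5,6}] r6c2 is the only open cell in row 6 admitting 6, so r6c2=6.
Step 2. [r1c5∈{1,3,4}] across col 5, 4 lands solely at r1c5. So r1c5=4.
Step 3. [r2c3∈{1,4,5,6}] r2c3 is the only open cell in col 3 admitting 4 ⇒ r2c3=4.
Step 4. [r3c6∈{1,2,3,6}] 2 has one home in row 3: r3c6, so r3c6=2.
Step 5. [r6c6∈{1}] r6c6 has the single candidate 1. So r6c6=1.
Step 6. [r1c3∈{1,6}] across box 1, 6 lands solely at r1c3 ⇒ r1c3=6.
Step 7. [r3c3∈{5}] r3c3 has the single candidate 5 ⇒ r3c3=5.
Step 8. [r4c5∈{3}] nothing but 3 survives at r4c5 ⇒ r4c5=3.
Step 9. [r2c4∈{1,6}] across col 4, 1 lands solely at r2c4 ⇒ r2c4=1.
Step 10. [r4c4∈{6}] r4c4's peers cover all but 6. So r4c4=6.
Step 11. [r3c1∈{6}] r3c1 has the single candidate 6. So r3c1=6.
Step 12. [r1c6∈{3}] r1c6 is down to just 3, so r1c6=3.
Step 13. [r6c5∈{5}] nothing but 5 survives at r6c5 ⇒ r6c5=5.
Step 14. [r1c2∈{1}] r1c2 has the single candidate 1, so r1c2=1.
Step 15. [r3c5∈{1}] r3c5's peers cover all but 1. So r3c5=1.
Step 16. [r5c6∈{4}] only 4 remains possible at r5c6 ⇒ r5c6=4.
Step 17. [r2c2∈{5}] r2c2 is down to just 5 ⇒ r2c2=5.
Step 18. [r5c1∈{5}] r5c1 has the single candidate 5. So r5c1=5.
Step 19. [r6c4∈{2}] r6c4 is down to just 2, so r6c4=2.
Step 20. [r2c6∈{6}] r2c6's peers cover all but 6 ⇒ r2c6=6.
Step 21. [r5c3∈{1}] r5c3 is down to just 1, so r5c3=1.
Step 22. [r4c2∈{4}] r4c2's peers cover all but 4, so r4c2=4.
Step 23. [r3c2∈{3}] r3c2 is down to just 3 ⇒ r3c2=3.

Answer: 2 1 6 5 4 3 / 3 5 4 1 2 6 / 6 3 5 4 1 2 / 1 4 2 6 3 5 / 5 2 1 3 6 4 / 4 6 3 2 5 1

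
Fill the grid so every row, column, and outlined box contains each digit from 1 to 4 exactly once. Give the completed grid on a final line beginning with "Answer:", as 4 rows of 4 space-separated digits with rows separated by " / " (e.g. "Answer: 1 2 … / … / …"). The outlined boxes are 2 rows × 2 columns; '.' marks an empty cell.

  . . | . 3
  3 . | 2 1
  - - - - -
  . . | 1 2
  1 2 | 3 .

Step 1. [r2c2∈{4}] only 4 remains possible at r2c2. So r2c2=4.
Step 2. [r1c2∈{1}] nothing but 1 survives at r1c2 ⇒ r1c2=1.
Step 3. [r3c2∈{3}] r3c2 has the single candidate 3. So r3c2=3.
Step 4. [r4c4∈{4}] nothing but 4 survives at r4c4 ⇒ r4c4=4.
Step 5. [r1c3∈{4}] r1c3 is down to just 4 ⇒ r1c3=4.
Step 6. [r1c1∈{2}] r1c1 has the single candidate 2 ⇒ r1c1=2.
Step 7. [r3c1∈{4}] nothing but 4 survives at r3c1, so r3c1=4.

Answer: 2 1 4 3 / 3 4 2 1 / 4 3 1 2 / 1 2 3 4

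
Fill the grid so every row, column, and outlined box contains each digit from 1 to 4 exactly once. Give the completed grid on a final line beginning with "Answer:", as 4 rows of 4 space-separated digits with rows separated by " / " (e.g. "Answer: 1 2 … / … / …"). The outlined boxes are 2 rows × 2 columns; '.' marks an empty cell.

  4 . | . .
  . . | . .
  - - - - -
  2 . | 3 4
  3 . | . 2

Step 1. [r2c1∈{1}] r2c1 has the single candidate 1. So r2c1=1.
Step 2. [r1c4∈{1,3}] r1c4 is the only open cell in col 4 admitting 1, so r1c4=1.
Step 3. [r1c2∈{2,3}] in row 1, 3 fits only at r1c2 ⇒ r1c2=3.
Step 4. [r2c3∈{2,4}] 4 has one home in row 2: r2c3, so r2c3=4.
Step 5. [r4c3∈{1}] r4c3's peers cover all but 1. So r4c3=1.
Step 6. [r3c2∈{1}] r3c2 has the single candidate 1 ⇒ r3c2=1.
Step 7. [r4c2∈{4}] r4c2's peers cover all but 4. So r4c2=4.
Step 8. [r1c3∈{2}] r1c3 has the single candidate 2 ⇒ r1c3=2.
Step 9. [r2c2∈{2}] r2c2 has the single candidate 2. So r2c2=2.
Step 10. [r2c4∈{3}] r2c4 has the single candidate 3 ⇒ r2c4=3.

Answer: 4 3 2 1 / 1 2 4 3 / 2 1 3 4 / 3 4 1 2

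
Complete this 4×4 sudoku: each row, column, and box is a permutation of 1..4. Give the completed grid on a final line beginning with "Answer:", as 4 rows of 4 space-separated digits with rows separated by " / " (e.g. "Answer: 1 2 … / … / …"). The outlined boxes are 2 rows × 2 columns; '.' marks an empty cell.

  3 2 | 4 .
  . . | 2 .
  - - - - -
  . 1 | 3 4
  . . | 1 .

Step 1. [r2c2∈{4}] r2c2 has the single candidate 4. So r2c2=4.
Step 2. [r2c4∈{1,3}] row 2 places 3 nowhere but r2c4. So r2c4=3.
Step 3. [r4c4∈{2}] r4c4 is down to just 2. So r4c4=2.
Step 4. [r2c1∈{1}] only 1 remains possible at r2c1 ⇒ r2c1=1.
Step 5. [r4c1∈{4}] nothing but 4 survives at r4c1, so r4c1=4.
Step 6. [r4c2∈{3}] only 3 remains possible at r4c2 ⇒ r4c2=3.
Step 7. [r1c4∈{1}] r1c4 has the single candidate 1. So r1c4=1.
Step 8. [r3c1∈{2}] r3c1 has the single candidate 2 ⇒ r3c1=2.

Answer: 3 2 4 1 / 1 4 2 3 / 2 1 3 4 / 4 3 1 2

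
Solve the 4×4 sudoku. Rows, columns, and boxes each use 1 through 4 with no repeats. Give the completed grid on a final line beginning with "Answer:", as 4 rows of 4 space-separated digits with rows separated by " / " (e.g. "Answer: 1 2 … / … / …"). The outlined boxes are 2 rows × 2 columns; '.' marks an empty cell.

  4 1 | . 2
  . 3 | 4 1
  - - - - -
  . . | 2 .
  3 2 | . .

Step 1. [r4c4∈{4}] nothing but 4 survives at r4c4, so r4c4=4.
Step 2. [r3c1∈{1}] only 1 remains possible at r3c1, so r3c1=1.
Step 3. [r3c2∈{4}] r3c2 is down to just 4. So r3c2=4.
Step 4. [r3c4∈{3}] nothing but 3 survives at r3c4 ⇒ r3c4=3.
Step 5. [r2c1∈{2}] only 2 remains possible at r2c1. So r2c1=2.
Step 6. [r4c3∈{1}] nothing but 1 survives at r4c3, so r4c3=1.
Step 7. [r1c3∈{3}] nothing but 3 survives at r1c3 ⇒ r1c3=3.

Answer: 4 1 3 2 / 2 3 4 1 / 1 4 2 3 / 3 2 1 4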